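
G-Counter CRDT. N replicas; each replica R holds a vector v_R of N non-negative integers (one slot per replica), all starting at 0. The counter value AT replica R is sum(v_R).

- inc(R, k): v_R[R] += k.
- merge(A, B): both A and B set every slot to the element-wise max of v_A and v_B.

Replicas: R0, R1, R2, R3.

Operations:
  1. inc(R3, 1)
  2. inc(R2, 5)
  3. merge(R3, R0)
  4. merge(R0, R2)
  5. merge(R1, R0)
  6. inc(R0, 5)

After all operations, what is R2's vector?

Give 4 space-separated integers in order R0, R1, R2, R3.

Answer: 0 0 5 1

Derivation:
Op 1: inc R3 by 1 -> R3=(0,0,0,1) value=1
Op 2: inc R2 by 5 -> R2=(0,0,5,0) value=5
Op 3: merge R3<->R0 -> R3=(0,0,0,1) R0=(0,0,0,1)
Op 4: merge R0<->R2 -> R0=(0,0,5,1) R2=(0,0,5,1)
Op 5: merge R1<->R0 -> R1=(0,0,5,1) R0=(0,0,5,1)
Op 6: inc R0 by 5 -> R0=(5,0,5,1) value=11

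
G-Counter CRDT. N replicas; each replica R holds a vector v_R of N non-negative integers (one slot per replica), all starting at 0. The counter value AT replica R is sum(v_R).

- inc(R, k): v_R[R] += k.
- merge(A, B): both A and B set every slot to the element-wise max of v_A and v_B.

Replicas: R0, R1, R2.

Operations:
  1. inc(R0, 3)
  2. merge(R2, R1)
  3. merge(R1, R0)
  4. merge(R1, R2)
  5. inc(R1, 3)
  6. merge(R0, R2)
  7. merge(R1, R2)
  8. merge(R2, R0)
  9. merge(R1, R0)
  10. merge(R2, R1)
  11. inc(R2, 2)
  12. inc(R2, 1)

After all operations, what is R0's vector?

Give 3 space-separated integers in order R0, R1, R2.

Answer: 3 3 0

Derivation:
Op 1: inc R0 by 3 -> R0=(3,0,0) value=3
Op 2: merge R2<->R1 -> R2=(0,0,0) R1=(0,0,0)
Op 3: merge R1<->R0 -> R1=(3,0,0) R0=(3,0,0)
Op 4: merge R1<->R2 -> R1=(3,0,0) R2=(3,0,0)
Op 5: inc R1 by 3 -> R1=(3,3,0) value=6
Op 6: merge R0<->R2 -> R0=(3,0,0) R2=(3,0,0)
Op 7: merge R1<->R2 -> R1=(3,3,0) R2=(3,3,0)
Op 8: merge R2<->R0 -> R2=(3,3,0) R0=(3,3,0)
Op 9: merge R1<->R0 -> R1=(3,3,0) R0=(3,3,0)
Op 10: merge R2<->R1 -> R2=(3,3,0) R1=(3,3,0)
Op 11: inc R2 by 2 -> R2=(3,3,2) value=8
Op 12: inc R2 by 1 -> R2=(3,3,3) value=9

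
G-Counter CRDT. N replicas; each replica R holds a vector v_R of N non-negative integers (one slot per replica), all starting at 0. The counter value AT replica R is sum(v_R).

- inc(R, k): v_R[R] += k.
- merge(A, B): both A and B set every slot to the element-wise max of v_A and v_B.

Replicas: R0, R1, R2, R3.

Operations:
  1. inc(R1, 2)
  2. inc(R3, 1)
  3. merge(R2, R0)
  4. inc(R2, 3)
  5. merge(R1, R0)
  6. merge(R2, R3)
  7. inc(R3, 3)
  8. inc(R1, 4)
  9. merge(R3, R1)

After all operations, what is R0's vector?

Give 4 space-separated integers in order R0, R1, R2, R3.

Op 1: inc R1 by 2 -> R1=(0,2,0,0) value=2
Op 2: inc R3 by 1 -> R3=(0,0,0,1) value=1
Op 3: merge R2<->R0 -> R2=(0,0,0,0) R0=(0,0,0,0)
Op 4: inc R2 by 3 -> R2=(0,0,3,0) value=3
Op 5: merge R1<->R0 -> R1=(0,2,0,0) R0=(0,2,0,0)
Op 6: merge R2<->R3 -> R2=(0,0,3,1) R3=(0,0,3,1)
Op 7: inc R3 by 3 -> R3=(0,0,3,4) value=7
Op 8: inc R1 by 4 -> R1=(0,6,0,0) value=6
Op 9: merge R3<->R1 -> R3=(0,6,3,4) R1=(0,6,3,4)

Answer: 0 2 0 0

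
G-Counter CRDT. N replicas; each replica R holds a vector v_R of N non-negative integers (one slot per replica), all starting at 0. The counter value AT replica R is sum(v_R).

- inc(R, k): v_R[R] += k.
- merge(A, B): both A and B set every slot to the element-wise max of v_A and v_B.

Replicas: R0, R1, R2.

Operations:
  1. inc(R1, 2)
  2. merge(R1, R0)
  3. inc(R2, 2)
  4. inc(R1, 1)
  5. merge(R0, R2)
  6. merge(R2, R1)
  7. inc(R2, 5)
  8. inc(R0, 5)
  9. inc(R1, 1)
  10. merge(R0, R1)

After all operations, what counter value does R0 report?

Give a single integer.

Op 1: inc R1 by 2 -> R1=(0,2,0) value=2
Op 2: merge R1<->R0 -> R1=(0,2,0) R0=(0,2,0)
Op 3: inc R2 by 2 -> R2=(0,0,2) value=2
Op 4: inc R1 by 1 -> R1=(0,3,0) value=3
Op 5: merge R0<->R2 -> R0=(0,2,2) R2=(0,2,2)
Op 6: merge R2<->R1 -> R2=(0,3,2) R1=(0,3,2)
Op 7: inc R2 by 5 -> R2=(0,3,7) value=10
Op 8: inc R0 by 5 -> R0=(5,2,2) value=9
Op 9: inc R1 by 1 -> R1=(0,4,2) value=6
Op 10: merge R0<->R1 -> R0=(5,4,2) R1=(5,4,2)

Answer: 11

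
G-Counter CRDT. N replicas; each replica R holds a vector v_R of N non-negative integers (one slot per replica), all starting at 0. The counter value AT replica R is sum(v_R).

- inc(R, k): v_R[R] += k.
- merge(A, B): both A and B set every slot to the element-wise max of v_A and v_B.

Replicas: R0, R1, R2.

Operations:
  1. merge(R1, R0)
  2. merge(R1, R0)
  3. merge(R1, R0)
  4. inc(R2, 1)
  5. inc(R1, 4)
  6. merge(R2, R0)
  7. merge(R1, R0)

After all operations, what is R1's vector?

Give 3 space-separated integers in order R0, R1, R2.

Op 1: merge R1<->R0 -> R1=(0,0,0) R0=(0,0,0)
Op 2: merge R1<->R0 -> R1=(0,0,0) R0=(0,0,0)
Op 3: merge R1<->R0 -> R1=(0,0,0) R0=(0,0,0)
Op 4: inc R2 by 1 -> R2=(0,0,1) value=1
Op 5: inc R1 by 4 -> R1=(0,4,0) value=4
Op 6: merge R2<->R0 -> R2=(0,0,1) R0=(0,0,1)
Op 7: merge R1<->R0 -> R1=(0,4,1) R0=(0,4,1)

Answer: 0 4 1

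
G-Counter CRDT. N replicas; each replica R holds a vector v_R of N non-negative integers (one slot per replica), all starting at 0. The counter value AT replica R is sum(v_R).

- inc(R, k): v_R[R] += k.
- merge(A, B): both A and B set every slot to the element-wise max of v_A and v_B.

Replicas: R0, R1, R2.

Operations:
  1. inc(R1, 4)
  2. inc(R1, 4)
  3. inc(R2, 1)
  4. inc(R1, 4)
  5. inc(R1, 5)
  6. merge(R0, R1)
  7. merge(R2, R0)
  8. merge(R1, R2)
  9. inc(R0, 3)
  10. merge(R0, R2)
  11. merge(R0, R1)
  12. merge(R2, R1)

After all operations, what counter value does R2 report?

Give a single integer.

Answer: 21

Derivation:
Op 1: inc R1 by 4 -> R1=(0,4,0) value=4
Op 2: inc R1 by 4 -> R1=(0,8,0) value=8
Op 3: inc R2 by 1 -> R2=(0,0,1) value=1
Op 4: inc R1 by 4 -> R1=(0,12,0) value=12
Op 5: inc R1 by 5 -> R1=(0,17,0) value=17
Op 6: merge R0<->R1 -> R0=(0,17,0) R1=(0,17,0)
Op 7: merge R2<->R0 -> R2=(0,17,1) R0=(0,17,1)
Op 8: merge R1<->R2 -> R1=(0,17,1) R2=(0,17,1)
Op 9: inc R0 by 3 -> R0=(3,17,1) value=21
Op 10: merge R0<->R2 -> R0=(3,17,1) R2=(3,17,1)
Op 11: merge R0<->R1 -> R0=(3,17,1) R1=(3,17,1)
Op 12: merge R2<->R1 -> R2=(3,17,1) R1=(3,17,1)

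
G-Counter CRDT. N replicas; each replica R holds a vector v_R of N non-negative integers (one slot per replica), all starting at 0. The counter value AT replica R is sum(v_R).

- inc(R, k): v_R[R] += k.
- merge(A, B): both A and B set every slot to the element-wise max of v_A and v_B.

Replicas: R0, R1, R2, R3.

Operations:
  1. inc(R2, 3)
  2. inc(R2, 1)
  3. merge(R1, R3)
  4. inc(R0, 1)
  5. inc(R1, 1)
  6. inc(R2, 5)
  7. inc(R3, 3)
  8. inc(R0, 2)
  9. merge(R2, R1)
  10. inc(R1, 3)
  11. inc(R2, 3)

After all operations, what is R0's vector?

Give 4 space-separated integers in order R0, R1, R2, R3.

Answer: 3 0 0 0

Derivation:
Op 1: inc R2 by 3 -> R2=(0,0,3,0) value=3
Op 2: inc R2 by 1 -> R2=(0,0,4,0) value=4
Op 3: merge R1<->R3 -> R1=(0,0,0,0) R3=(0,0,0,0)
Op 4: inc R0 by 1 -> R0=(1,0,0,0) value=1
Op 5: inc R1 by 1 -> R1=(0,1,0,0) value=1
Op 6: inc R2 by 5 -> R2=(0,0,9,0) value=9
Op 7: inc R3 by 3 -> R3=(0,0,0,3) value=3
Op 8: inc R0 by 2 -> R0=(3,0,0,0) value=3
Op 9: merge R2<->R1 -> R2=(0,1,9,0) R1=(0,1,9,0)
Op 10: inc R1 by 3 -> R1=(0,4,9,0) value=13
Op 11: inc R2 by 3 -> R2=(0,1,12,0) value=13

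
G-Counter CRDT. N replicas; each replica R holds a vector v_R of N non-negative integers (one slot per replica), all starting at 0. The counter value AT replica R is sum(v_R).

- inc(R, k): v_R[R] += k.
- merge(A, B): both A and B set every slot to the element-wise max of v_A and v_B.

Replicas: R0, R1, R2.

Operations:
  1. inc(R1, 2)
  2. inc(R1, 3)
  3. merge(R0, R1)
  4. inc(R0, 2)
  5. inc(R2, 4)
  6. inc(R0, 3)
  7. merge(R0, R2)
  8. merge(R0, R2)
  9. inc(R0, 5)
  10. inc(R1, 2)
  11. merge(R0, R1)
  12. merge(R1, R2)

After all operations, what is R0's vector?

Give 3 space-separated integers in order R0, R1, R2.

Op 1: inc R1 by 2 -> R1=(0,2,0) value=2
Op 2: inc R1 by 3 -> R1=(0,5,0) value=5
Op 3: merge R0<->R1 -> R0=(0,5,0) R1=(0,5,0)
Op 4: inc R0 by 2 -> R0=(2,5,0) value=7
Op 5: inc R2 by 4 -> R2=(0,0,4) value=4
Op 6: inc R0 by 3 -> R0=(5,5,0) value=10
Op 7: merge R0<->R2 -> R0=(5,5,4) R2=(5,5,4)
Op 8: merge R0<->R2 -> R0=(5,5,4) R2=(5,5,4)
Op 9: inc R0 by 5 -> R0=(10,5,4) value=19
Op 10: inc R1 by 2 -> R1=(0,7,0) value=7
Op 11: merge R0<->R1 -> R0=(10,7,4) R1=(10,7,4)
Op 12: merge R1<->R2 -> R1=(10,7,4) R2=(10,7,4)

Answer: 10 7 4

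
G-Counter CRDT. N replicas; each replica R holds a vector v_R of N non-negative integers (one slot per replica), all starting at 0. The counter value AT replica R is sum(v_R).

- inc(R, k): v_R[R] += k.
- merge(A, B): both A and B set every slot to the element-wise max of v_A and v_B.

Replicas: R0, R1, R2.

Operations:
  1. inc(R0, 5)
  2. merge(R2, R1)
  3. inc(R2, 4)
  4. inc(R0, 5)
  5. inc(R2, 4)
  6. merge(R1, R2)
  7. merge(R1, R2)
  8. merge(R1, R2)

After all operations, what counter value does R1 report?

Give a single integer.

Answer: 8

Derivation:
Op 1: inc R0 by 5 -> R0=(5,0,0) value=5
Op 2: merge R2<->R1 -> R2=(0,0,0) R1=(0,0,0)
Op 3: inc R2 by 4 -> R2=(0,0,4) value=4
Op 4: inc R0 by 5 -> R0=(10,0,0) value=10
Op 5: inc R2 by 4 -> R2=(0,0,8) value=8
Op 6: merge R1<->R2 -> R1=(0,0,8) R2=(0,0,8)
Op 7: merge R1<->R2 -> R1=(0,0,8) R2=(0,0,8)
Op 8: merge R1<->R2 -> R1=(0,0,8) R2=(0,0,8)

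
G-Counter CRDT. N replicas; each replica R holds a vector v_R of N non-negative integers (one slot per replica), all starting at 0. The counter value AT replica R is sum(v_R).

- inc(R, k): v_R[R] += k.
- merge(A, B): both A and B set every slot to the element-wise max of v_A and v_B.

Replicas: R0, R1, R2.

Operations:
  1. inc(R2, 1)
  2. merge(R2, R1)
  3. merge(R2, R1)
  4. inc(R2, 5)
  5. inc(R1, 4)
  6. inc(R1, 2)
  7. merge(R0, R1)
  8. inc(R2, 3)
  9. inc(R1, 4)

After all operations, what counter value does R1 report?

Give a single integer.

Op 1: inc R2 by 1 -> R2=(0,0,1) value=1
Op 2: merge R2<->R1 -> R2=(0,0,1) R1=(0,0,1)
Op 3: merge R2<->R1 -> R2=(0,0,1) R1=(0,0,1)
Op 4: inc R2 by 5 -> R2=(0,0,6) value=6
Op 5: inc R1 by 4 -> R1=(0,4,1) value=5
Op 6: inc R1 by 2 -> R1=(0,6,1) value=7
Op 7: merge R0<->R1 -> R0=(0,6,1) R1=(0,6,1)
Op 8: inc R2 by 3 -> R2=(0,0,9) value=9
Op 9: inc R1 by 4 -> R1=(0,10,1) value=11

Answer: 11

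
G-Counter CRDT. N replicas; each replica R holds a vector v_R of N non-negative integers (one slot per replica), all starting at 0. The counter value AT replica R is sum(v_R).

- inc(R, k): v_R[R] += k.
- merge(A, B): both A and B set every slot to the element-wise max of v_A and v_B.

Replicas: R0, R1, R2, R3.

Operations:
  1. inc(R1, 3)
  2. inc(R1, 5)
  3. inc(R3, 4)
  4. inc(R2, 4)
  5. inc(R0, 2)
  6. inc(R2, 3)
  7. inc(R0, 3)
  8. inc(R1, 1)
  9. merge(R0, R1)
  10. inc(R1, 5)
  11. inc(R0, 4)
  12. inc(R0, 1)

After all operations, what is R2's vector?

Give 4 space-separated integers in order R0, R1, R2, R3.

Answer: 0 0 7 0

Derivation:
Op 1: inc R1 by 3 -> R1=(0,3,0,0) value=3
Op 2: inc R1 by 5 -> R1=(0,8,0,0) value=8
Op 3: inc R3 by 4 -> R3=(0,0,0,4) value=4
Op 4: inc R2 by 4 -> R2=(0,0,4,0) value=4
Op 5: inc R0 by 2 -> R0=(2,0,0,0) value=2
Op 6: inc R2 by 3 -> R2=(0,0,7,0) value=7
Op 7: inc R0 by 3 -> R0=(5,0,0,0) value=5
Op 8: inc R1 by 1 -> R1=(0,9,0,0) value=9
Op 9: merge R0<->R1 -> R0=(5,9,0,0) R1=(5,9,0,0)
Op 10: inc R1 by 5 -> R1=(5,14,0,0) value=19
Op 11: inc R0 by 4 -> R0=(9,9,0,0) value=18
Op 12: inc R0 by 1 -> R0=(10,9,0,0) value=19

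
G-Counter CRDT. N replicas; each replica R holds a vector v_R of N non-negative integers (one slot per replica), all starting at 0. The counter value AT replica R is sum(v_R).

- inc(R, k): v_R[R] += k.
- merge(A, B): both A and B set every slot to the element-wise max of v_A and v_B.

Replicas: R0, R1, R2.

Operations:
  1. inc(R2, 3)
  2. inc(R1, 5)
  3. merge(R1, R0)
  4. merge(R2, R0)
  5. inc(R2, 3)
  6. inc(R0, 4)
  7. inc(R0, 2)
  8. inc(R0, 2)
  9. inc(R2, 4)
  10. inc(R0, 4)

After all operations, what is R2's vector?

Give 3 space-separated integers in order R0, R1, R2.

Answer: 0 5 10

Derivation:
Op 1: inc R2 by 3 -> R2=(0,0,3) value=3
Op 2: inc R1 by 5 -> R1=(0,5,0) value=5
Op 3: merge R1<->R0 -> R1=(0,5,0) R0=(0,5,0)
Op 4: merge R2<->R0 -> R2=(0,5,3) R0=(0,5,3)
Op 5: inc R2 by 3 -> R2=(0,5,6) value=11
Op 6: inc R0 by 4 -> R0=(4,5,3) value=12
Op 7: inc R0 by 2 -> R0=(6,5,3) value=14
Op 8: inc R0 by 2 -> R0=(8,5,3) value=16
Op 9: inc R2 by 4 -> R2=(0,5,10) value=15
Op 10: inc R0 by 4 -> R0=(12,5,3) value=20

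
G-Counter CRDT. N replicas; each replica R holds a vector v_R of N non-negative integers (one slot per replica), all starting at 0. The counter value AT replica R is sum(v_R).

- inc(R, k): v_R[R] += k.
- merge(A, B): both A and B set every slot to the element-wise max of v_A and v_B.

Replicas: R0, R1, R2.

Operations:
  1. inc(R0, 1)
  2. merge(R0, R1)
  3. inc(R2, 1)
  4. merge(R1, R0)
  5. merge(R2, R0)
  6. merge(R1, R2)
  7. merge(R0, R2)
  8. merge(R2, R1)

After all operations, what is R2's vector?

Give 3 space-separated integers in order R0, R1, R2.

Answer: 1 0 1

Derivation:
Op 1: inc R0 by 1 -> R0=(1,0,0) value=1
Op 2: merge R0<->R1 -> R0=(1,0,0) R1=(1,0,0)
Op 3: inc R2 by 1 -> R2=(0,0,1) value=1
Op 4: merge R1<->R0 -> R1=(1,0,0) R0=(1,0,0)
Op 5: merge R2<->R0 -> R2=(1,0,1) R0=(1,0,1)
Op 6: merge R1<->R2 -> R1=(1,0,1) R2=(1,0,1)
Op 7: merge R0<->R2 -> R0=(1,0,1) R2=(1,0,1)
Op 8: merge R2<->R1 -> R2=(1,0,1) R1=(1,0,1)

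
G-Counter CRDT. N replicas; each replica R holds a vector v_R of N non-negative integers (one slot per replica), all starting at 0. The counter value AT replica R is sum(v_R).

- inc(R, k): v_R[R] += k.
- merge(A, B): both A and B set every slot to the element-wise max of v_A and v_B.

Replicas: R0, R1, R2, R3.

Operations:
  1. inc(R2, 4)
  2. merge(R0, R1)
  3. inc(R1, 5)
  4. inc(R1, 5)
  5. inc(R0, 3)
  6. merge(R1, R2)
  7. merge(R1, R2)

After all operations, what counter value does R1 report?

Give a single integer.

Op 1: inc R2 by 4 -> R2=(0,0,4,0) value=4
Op 2: merge R0<->R1 -> R0=(0,0,0,0) R1=(0,0,0,0)
Op 3: inc R1 by 5 -> R1=(0,5,0,0) value=5
Op 4: inc R1 by 5 -> R1=(0,10,0,0) value=10
Op 5: inc R0 by 3 -> R0=(3,0,0,0) value=3
Op 6: merge R1<->R2 -> R1=(0,10,4,0) R2=(0,10,4,0)
Op 7: merge R1<->R2 -> R1=(0,10,4,0) R2=(0,10,4,0)

Answer: 14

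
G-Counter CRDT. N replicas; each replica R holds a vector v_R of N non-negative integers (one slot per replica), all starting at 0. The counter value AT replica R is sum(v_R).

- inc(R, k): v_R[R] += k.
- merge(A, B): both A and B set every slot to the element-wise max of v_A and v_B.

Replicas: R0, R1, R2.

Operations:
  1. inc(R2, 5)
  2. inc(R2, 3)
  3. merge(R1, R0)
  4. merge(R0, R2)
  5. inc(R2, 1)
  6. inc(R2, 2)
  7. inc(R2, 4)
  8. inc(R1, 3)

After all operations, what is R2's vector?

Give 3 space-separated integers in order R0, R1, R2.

Answer: 0 0 15

Derivation:
Op 1: inc R2 by 5 -> R2=(0,0,5) value=5
Op 2: inc R2 by 3 -> R2=(0,0,8) value=8
Op 3: merge R1<->R0 -> R1=(0,0,0) R0=(0,0,0)
Op 4: merge R0<->R2 -> R0=(0,0,8) R2=(0,0,8)
Op 5: inc R2 by 1 -> R2=(0,0,9) value=9
Op 6: inc R2 by 2 -> R2=(0,0,11) value=11
Op 7: inc R2 by 4 -> R2=(0,0,15) value=15
Op 8: inc R1 by 3 -> R1=(0,3,0) value=3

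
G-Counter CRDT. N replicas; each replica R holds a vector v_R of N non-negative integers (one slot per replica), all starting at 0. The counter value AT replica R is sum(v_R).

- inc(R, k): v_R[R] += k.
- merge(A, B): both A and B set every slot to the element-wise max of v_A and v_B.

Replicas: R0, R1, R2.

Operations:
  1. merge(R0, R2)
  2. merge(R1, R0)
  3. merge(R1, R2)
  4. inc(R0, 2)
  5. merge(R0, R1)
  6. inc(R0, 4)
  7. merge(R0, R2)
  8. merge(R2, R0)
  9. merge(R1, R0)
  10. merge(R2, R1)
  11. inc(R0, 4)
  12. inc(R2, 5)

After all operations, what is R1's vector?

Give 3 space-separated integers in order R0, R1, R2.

Answer: 6 0 0

Derivation:
Op 1: merge R0<->R2 -> R0=(0,0,0) R2=(0,0,0)
Op 2: merge R1<->R0 -> R1=(0,0,0) R0=(0,0,0)
Op 3: merge R1<->R2 -> R1=(0,0,0) R2=(0,0,0)
Op 4: inc R0 by 2 -> R0=(2,0,0) value=2
Op 5: merge R0<->R1 -> R0=(2,0,0) R1=(2,0,0)
Op 6: inc R0 by 4 -> R0=(6,0,0) value=6
Op 7: merge R0<->R2 -> R0=(6,0,0) R2=(6,0,0)
Op 8: merge R2<->R0 -> R2=(6,0,0) R0=(6,0,0)
Op 9: merge R1<->R0 -> R1=(6,0,0) R0=(6,0,0)
Op 10: merge R2<->R1 -> R2=(6,0,0) R1=(6,0,0)
Op 11: inc R0 by 4 -> R0=(10,0,0) value=10
Op 12: inc R2 by 5 -> R2=(6,0,5) value=11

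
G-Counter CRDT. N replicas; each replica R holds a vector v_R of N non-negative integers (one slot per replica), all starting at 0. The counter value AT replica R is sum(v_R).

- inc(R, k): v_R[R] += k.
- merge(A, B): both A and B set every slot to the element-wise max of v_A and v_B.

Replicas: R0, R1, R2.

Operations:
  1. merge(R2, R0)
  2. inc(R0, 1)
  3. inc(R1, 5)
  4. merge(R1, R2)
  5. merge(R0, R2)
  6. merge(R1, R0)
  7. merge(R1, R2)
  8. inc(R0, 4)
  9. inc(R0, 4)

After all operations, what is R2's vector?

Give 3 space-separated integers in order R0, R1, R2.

Op 1: merge R2<->R0 -> R2=(0,0,0) R0=(0,0,0)
Op 2: inc R0 by 1 -> R0=(1,0,0) value=1
Op 3: inc R1 by 5 -> R1=(0,5,0) value=5
Op 4: merge R1<->R2 -> R1=(0,5,0) R2=(0,5,0)
Op 5: merge R0<->R2 -> R0=(1,5,0) R2=(1,5,0)
Op 6: merge R1<->R0 -> R1=(1,5,0) R0=(1,5,0)
Op 7: merge R1<->R2 -> R1=(1,5,0) R2=(1,5,0)
Op 8: inc R0 by 4 -> R0=(5,5,0) value=10
Op 9: inc R0 by 4 -> R0=(9,5,0) value=14

Answer: 1 5 0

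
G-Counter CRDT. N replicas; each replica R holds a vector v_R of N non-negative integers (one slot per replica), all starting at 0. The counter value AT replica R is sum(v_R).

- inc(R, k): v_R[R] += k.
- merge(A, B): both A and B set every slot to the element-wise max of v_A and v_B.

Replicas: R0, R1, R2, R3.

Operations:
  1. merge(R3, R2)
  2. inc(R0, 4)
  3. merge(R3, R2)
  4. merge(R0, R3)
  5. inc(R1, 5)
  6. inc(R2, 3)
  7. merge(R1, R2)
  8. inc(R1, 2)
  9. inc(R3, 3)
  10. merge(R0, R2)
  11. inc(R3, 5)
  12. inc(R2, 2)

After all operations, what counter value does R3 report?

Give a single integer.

Op 1: merge R3<->R2 -> R3=(0,0,0,0) R2=(0,0,0,0)
Op 2: inc R0 by 4 -> R0=(4,0,0,0) value=4
Op 3: merge R3<->R2 -> R3=(0,0,0,0) R2=(0,0,0,0)
Op 4: merge R0<->R3 -> R0=(4,0,0,0) R3=(4,0,0,0)
Op 5: inc R1 by 5 -> R1=(0,5,0,0) value=5
Op 6: inc R2 by 3 -> R2=(0,0,3,0) value=3
Op 7: merge R1<->R2 -> R1=(0,5,3,0) R2=(0,5,3,0)
Op 8: inc R1 by 2 -> R1=(0,7,3,0) value=10
Op 9: inc R3 by 3 -> R3=(4,0,0,3) value=7
Op 10: merge R0<->R2 -> R0=(4,5,3,0) R2=(4,5,3,0)
Op 11: inc R3 by 5 -> R3=(4,0,0,8) value=12
Op 12: inc R2 by 2 -> R2=(4,5,5,0) value=14

Answer: 12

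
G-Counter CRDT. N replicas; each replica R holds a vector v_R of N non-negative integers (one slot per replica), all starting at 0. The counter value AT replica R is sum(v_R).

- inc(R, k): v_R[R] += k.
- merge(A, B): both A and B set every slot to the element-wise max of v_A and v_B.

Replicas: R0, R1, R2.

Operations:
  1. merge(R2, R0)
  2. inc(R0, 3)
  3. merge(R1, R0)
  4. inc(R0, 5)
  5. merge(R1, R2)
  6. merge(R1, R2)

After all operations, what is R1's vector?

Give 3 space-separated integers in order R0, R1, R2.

Op 1: merge R2<->R0 -> R2=(0,0,0) R0=(0,0,0)
Op 2: inc R0 by 3 -> R0=(3,0,0) value=3
Op 3: merge R1<->R0 -> R1=(3,0,0) R0=(3,0,0)
Op 4: inc R0 by 5 -> R0=(8,0,0) value=8
Op 5: merge R1<->R2 -> R1=(3,0,0) R2=(3,0,0)
Op 6: merge R1<->R2 -> R1=(3,0,0) R2=(3,0,0)

Answer: 3 0 0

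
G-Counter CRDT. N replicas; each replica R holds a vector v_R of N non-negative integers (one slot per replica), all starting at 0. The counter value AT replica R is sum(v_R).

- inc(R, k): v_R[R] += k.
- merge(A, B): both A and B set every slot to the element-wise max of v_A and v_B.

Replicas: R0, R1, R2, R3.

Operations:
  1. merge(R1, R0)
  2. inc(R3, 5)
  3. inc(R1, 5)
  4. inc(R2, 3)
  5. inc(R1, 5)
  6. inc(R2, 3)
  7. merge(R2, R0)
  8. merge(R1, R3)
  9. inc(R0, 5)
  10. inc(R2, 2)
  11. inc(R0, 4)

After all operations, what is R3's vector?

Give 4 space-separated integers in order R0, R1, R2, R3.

Answer: 0 10 0 5

Derivation:
Op 1: merge R1<->R0 -> R1=(0,0,0,0) R0=(0,0,0,0)
Op 2: inc R3 by 5 -> R3=(0,0,0,5) value=5
Op 3: inc R1 by 5 -> R1=(0,5,0,0) value=5
Op 4: inc R2 by 3 -> R2=(0,0,3,0) value=3
Op 5: inc R1 by 5 -> R1=(0,10,0,0) value=10
Op 6: inc R2 by 3 -> R2=(0,0,6,0) value=6
Op 7: merge R2<->R0 -> R2=(0,0,6,0) R0=(0,0,6,0)
Op 8: merge R1<->R3 -> R1=(0,10,0,5) R3=(0,10,0,5)
Op 9: inc R0 by 5 -> R0=(5,0,6,0) value=11
Op 10: inc R2 by 2 -> R2=(0,0,8,0) value=8
Op 11: inc R0 by 4 -> R0=(9,0,6,0) value=15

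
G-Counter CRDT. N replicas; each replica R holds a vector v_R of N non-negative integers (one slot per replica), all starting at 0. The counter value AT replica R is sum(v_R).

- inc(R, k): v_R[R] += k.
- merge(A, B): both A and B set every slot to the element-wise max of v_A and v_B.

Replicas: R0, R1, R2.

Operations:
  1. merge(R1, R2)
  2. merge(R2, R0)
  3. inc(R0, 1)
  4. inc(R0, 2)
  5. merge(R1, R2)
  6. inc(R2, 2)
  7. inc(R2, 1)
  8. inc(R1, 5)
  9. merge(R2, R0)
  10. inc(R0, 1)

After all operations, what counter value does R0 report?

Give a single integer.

Answer: 7

Derivation:
Op 1: merge R1<->R2 -> R1=(0,0,0) R2=(0,0,0)
Op 2: merge R2<->R0 -> R2=(0,0,0) R0=(0,0,0)
Op 3: inc R0 by 1 -> R0=(1,0,0) value=1
Op 4: inc R0 by 2 -> R0=(3,0,0) value=3
Op 5: merge R1<->R2 -> R1=(0,0,0) R2=(0,0,0)
Op 6: inc R2 by 2 -> R2=(0,0,2) value=2
Op 7: inc R2 by 1 -> R2=(0,0,3) value=3
Op 8: inc R1 by 5 -> R1=(0,5,0) value=5
Op 9: merge R2<->R0 -> R2=(3,0,3) R0=(3,0,3)
Op 10: inc R0 by 1 -> R0=(4,0,3) value=7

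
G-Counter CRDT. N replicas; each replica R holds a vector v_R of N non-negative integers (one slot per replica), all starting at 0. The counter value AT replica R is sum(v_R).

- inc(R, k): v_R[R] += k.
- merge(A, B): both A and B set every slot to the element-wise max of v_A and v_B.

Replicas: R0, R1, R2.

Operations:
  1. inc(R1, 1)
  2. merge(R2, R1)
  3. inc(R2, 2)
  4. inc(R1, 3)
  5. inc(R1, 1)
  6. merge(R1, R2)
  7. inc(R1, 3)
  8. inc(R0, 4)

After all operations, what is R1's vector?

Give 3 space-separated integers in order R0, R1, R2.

Op 1: inc R1 by 1 -> R1=(0,1,0) value=1
Op 2: merge R2<->R1 -> R2=(0,1,0) R1=(0,1,0)
Op 3: inc R2 by 2 -> R2=(0,1,2) value=3
Op 4: inc R1 by 3 -> R1=(0,4,0) value=4
Op 5: inc R1 by 1 -> R1=(0,5,0) value=5
Op 6: merge R1<->R2 -> R1=(0,5,2) R2=(0,5,2)
Op 7: inc R1 by 3 -> R1=(0,8,2) value=10
Op 8: inc R0 by 4 -> R0=(4,0,0) value=4

Answer: 0 8 2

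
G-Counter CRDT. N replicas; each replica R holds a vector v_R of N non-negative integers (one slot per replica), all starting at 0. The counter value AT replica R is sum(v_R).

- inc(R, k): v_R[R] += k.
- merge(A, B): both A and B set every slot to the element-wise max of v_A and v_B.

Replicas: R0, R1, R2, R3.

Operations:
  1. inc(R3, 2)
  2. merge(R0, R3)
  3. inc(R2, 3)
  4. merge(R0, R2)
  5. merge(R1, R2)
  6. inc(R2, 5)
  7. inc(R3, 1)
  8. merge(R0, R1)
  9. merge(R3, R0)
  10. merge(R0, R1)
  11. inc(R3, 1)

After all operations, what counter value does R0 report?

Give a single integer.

Op 1: inc R3 by 2 -> R3=(0,0,0,2) value=2
Op 2: merge R0<->R3 -> R0=(0,0,0,2) R3=(0,0,0,2)
Op 3: inc R2 by 3 -> R2=(0,0,3,0) value=3
Op 4: merge R0<->R2 -> R0=(0,0,3,2) R2=(0,0,3,2)
Op 5: merge R1<->R2 -> R1=(0,0,3,2) R2=(0,0,3,2)
Op 6: inc R2 by 5 -> R2=(0,0,8,2) value=10
Op 7: inc R3 by 1 -> R3=(0,0,0,3) value=3
Op 8: merge R0<->R1 -> R0=(0,0,3,2) R1=(0,0,3,2)
Op 9: merge R3<->R0 -> R3=(0,0,3,3) R0=(0,0,3,3)
Op 10: merge R0<->R1 -> R0=(0,0,3,3) R1=(0,0,3,3)
Op 11: inc R3 by 1 -> R3=(0,0,3,4) value=7

Answer: 6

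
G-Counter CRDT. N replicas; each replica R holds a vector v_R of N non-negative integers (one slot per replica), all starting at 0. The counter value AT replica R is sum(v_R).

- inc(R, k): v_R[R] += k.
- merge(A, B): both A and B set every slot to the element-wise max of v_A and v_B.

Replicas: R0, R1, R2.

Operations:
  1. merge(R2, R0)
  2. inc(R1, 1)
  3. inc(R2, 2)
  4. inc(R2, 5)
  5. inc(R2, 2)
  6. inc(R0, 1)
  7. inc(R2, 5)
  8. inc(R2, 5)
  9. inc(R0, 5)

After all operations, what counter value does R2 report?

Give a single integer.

Op 1: merge R2<->R0 -> R2=(0,0,0) R0=(0,0,0)
Op 2: inc R1 by 1 -> R1=(0,1,0) value=1
Op 3: inc R2 by 2 -> R2=(0,0,2) value=2
Op 4: inc R2 by 5 -> R2=(0,0,7) value=7
Op 5: inc R2 by 2 -> R2=(0,0,9) value=9
Op 6: inc R0 by 1 -> R0=(1,0,0) value=1
Op 7: inc R2 by 5 -> R2=(0,0,14) value=14
Op 8: inc R2 by 5 -> R2=(0,0,19) value=19
Op 9: inc R0 by 5 -> R0=(6,0,0) value=6

Answer: 19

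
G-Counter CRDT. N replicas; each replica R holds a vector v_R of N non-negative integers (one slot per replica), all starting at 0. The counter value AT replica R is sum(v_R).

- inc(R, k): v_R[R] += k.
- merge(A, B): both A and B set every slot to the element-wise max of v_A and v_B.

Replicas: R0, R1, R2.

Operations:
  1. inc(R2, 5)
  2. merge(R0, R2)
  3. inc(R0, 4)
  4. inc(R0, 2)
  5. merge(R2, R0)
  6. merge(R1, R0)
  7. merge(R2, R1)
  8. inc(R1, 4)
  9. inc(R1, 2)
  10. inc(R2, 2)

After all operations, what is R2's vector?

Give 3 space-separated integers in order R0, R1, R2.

Op 1: inc R2 by 5 -> R2=(0,0,5) value=5
Op 2: merge R0<->R2 -> R0=(0,0,5) R2=(0,0,5)
Op 3: inc R0 by 4 -> R0=(4,0,5) value=9
Op 4: inc R0 by 2 -> R0=(6,0,5) value=11
Op 5: merge R2<->R0 -> R2=(6,0,5) R0=(6,0,5)
Op 6: merge R1<->R0 -> R1=(6,0,5) R0=(6,0,5)
Op 7: merge R2<->R1 -> R2=(6,0,5) R1=(6,0,5)
Op 8: inc R1 by 4 -> R1=(6,4,5) value=15
Op 9: inc R1 by 2 -> R1=(6,6,5) value=17
Op 10: inc R2 by 2 -> R2=(6,0,7) value=13

Answer: 6 0 7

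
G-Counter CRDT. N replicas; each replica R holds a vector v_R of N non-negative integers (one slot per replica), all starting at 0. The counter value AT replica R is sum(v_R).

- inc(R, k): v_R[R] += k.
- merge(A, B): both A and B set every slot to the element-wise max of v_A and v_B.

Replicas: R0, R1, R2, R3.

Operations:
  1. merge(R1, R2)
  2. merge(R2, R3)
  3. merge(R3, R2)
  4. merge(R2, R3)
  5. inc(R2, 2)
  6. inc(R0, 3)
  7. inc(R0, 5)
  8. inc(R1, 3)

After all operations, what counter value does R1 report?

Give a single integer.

Op 1: merge R1<->R2 -> R1=(0,0,0,0) R2=(0,0,0,0)
Op 2: merge R2<->R3 -> R2=(0,0,0,0) R3=(0,0,0,0)
Op 3: merge R3<->R2 -> R3=(0,0,0,0) R2=(0,0,0,0)
Op 4: merge R2<->R3 -> R2=(0,0,0,0) R3=(0,0,0,0)
Op 5: inc R2 by 2 -> R2=(0,0,2,0) value=2
Op 6: inc R0 by 3 -> R0=(3,0,0,0) value=3
Op 7: inc R0 by 5 -> R0=(8,0,0,0) value=8
Op 8: inc R1 by 3 -> R1=(0,3,0,0) value=3

Answer: 3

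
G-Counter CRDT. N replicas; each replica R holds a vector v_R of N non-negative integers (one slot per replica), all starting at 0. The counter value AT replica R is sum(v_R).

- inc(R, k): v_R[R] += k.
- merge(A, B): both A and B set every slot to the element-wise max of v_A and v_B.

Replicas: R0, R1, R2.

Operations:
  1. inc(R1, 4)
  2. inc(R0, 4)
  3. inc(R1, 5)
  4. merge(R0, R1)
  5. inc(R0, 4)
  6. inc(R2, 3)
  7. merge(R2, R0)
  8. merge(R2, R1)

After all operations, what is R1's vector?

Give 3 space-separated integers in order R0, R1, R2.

Answer: 8 9 3

Derivation:
Op 1: inc R1 by 4 -> R1=(0,4,0) value=4
Op 2: inc R0 by 4 -> R0=(4,0,0) value=4
Op 3: inc R1 by 5 -> R1=(0,9,0) value=9
Op 4: merge R0<->R1 -> R0=(4,9,0) R1=(4,9,0)
Op 5: inc R0 by 4 -> R0=(8,9,0) value=17
Op 6: inc R2 by 3 -> R2=(0,0,3) value=3
Op 7: merge R2<->R0 -> R2=(8,9,3) R0=(8,9,3)
Op 8: merge R2<->R1 -> R2=(8,9,3) R1=(8,9,3)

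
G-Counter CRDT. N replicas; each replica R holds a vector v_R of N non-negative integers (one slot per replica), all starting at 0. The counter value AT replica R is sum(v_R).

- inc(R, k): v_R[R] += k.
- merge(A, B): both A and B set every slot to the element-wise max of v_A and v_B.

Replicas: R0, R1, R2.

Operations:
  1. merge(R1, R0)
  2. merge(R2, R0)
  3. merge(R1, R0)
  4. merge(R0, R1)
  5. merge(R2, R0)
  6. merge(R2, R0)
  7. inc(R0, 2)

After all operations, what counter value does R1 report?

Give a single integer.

Op 1: merge R1<->R0 -> R1=(0,0,0) R0=(0,0,0)
Op 2: merge R2<->R0 -> R2=(0,0,0) R0=(0,0,0)
Op 3: merge R1<->R0 -> R1=(0,0,0) R0=(0,0,0)
Op 4: merge R0<->R1 -> R0=(0,0,0) R1=(0,0,0)
Op 5: merge R2<->R0 -> R2=(0,0,0) R0=(0,0,0)
Op 6: merge R2<->R0 -> R2=(0,0,0) R0=(0,0,0)
Op 7: inc R0 by 2 -> R0=(2,0,0) value=2

Answer: 0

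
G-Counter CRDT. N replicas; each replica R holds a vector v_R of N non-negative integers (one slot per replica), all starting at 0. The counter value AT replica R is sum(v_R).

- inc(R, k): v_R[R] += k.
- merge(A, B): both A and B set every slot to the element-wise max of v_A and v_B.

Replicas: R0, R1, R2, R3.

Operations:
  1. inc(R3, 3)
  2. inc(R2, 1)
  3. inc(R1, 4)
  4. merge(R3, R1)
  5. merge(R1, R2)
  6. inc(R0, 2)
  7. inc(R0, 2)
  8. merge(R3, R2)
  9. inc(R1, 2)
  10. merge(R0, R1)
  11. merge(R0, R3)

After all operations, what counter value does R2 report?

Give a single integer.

Op 1: inc R3 by 3 -> R3=(0,0,0,3) value=3
Op 2: inc R2 by 1 -> R2=(0,0,1,0) value=1
Op 3: inc R1 by 4 -> R1=(0,4,0,0) value=4
Op 4: merge R3<->R1 -> R3=(0,4,0,3) R1=(0,4,0,3)
Op 5: merge R1<->R2 -> R1=(0,4,1,3) R2=(0,4,1,3)
Op 6: inc R0 by 2 -> R0=(2,0,0,0) value=2
Op 7: inc R0 by 2 -> R0=(4,0,0,0) value=4
Op 8: merge R3<->R2 -> R3=(0,4,1,3) R2=(0,4,1,3)
Op 9: inc R1 by 2 -> R1=(0,6,1,3) value=10
Op 10: merge R0<->R1 -> R0=(4,6,1,3) R1=(4,6,1,3)
Op 11: merge R0<->R3 -> R0=(4,6,1,3) R3=(4,6,1,3)

Answer: 8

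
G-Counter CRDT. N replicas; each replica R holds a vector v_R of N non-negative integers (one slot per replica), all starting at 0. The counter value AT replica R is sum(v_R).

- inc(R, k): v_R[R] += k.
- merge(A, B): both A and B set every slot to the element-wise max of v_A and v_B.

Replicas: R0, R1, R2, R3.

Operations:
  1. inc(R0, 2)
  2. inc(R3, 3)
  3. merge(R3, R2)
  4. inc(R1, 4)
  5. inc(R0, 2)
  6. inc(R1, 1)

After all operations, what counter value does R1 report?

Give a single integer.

Op 1: inc R0 by 2 -> R0=(2,0,0,0) value=2
Op 2: inc R3 by 3 -> R3=(0,0,0,3) value=3
Op 3: merge R3<->R2 -> R3=(0,0,0,3) R2=(0,0,0,3)
Op 4: inc R1 by 4 -> R1=(0,4,0,0) value=4
Op 5: inc R0 by 2 -> R0=(4,0,0,0) value=4
Op 6: inc R1 by 1 -> R1=(0,5,0,0) value=5

Answer: 5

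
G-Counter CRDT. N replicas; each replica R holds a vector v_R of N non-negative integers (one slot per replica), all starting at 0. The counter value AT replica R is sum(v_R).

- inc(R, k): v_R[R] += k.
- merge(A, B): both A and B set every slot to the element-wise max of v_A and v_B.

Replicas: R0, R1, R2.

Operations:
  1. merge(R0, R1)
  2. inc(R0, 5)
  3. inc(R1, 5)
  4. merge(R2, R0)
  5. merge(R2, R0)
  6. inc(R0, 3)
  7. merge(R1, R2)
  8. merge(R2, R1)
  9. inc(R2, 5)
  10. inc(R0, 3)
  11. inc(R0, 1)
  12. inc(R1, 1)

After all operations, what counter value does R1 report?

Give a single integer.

Op 1: merge R0<->R1 -> R0=(0,0,0) R1=(0,0,0)
Op 2: inc R0 by 5 -> R0=(5,0,0) value=5
Op 3: inc R1 by 5 -> R1=(0,5,0) value=5
Op 4: merge R2<->R0 -> R2=(5,0,0) R0=(5,0,0)
Op 5: merge R2<->R0 -> R2=(5,0,0) R0=(5,0,0)
Op 6: inc R0 by 3 -> R0=(8,0,0) value=8
Op 7: merge R1<->R2 -> R1=(5,5,0) R2=(5,5,0)
Op 8: merge R2<->R1 -> R2=(5,5,0) R1=(5,5,0)
Op 9: inc R2 by 5 -> R2=(5,5,5) value=15
Op 10: inc R0 by 3 -> R0=(11,0,0) value=11
Op 11: inc R0 by 1 -> R0=(12,0,0) value=12
Op 12: inc R1 by 1 -> R1=(5,6,0) value=11

Answer: 11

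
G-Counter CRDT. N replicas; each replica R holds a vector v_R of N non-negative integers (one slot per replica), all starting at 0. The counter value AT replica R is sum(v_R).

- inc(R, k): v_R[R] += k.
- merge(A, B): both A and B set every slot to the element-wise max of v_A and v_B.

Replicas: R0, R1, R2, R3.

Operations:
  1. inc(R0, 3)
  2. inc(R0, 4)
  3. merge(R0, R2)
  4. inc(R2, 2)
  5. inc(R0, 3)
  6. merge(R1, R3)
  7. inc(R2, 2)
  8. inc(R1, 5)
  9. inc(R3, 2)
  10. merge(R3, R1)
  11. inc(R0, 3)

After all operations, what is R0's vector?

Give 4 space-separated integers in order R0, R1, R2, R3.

Answer: 13 0 0 0

Derivation:
Op 1: inc R0 by 3 -> R0=(3,0,0,0) value=3
Op 2: inc R0 by 4 -> R0=(7,0,0,0) value=7
Op 3: merge R0<->R2 -> R0=(7,0,0,0) R2=(7,0,0,0)
Op 4: inc R2 by 2 -> R2=(7,0,2,0) value=9
Op 5: inc R0 by 3 -> R0=(10,0,0,0) value=10
Op 6: merge R1<->R3 -> R1=(0,0,0,0) R3=(0,0,0,0)
Op 7: inc R2 by 2 -> R2=(7,0,4,0) value=11
Op 8: inc R1 by 5 -> R1=(0,5,0,0) value=5
Op 9: inc R3 by 2 -> R3=(0,0,0,2) value=2
Op 10: merge R3<->R1 -> R3=(0,5,0,2) R1=(0,5,0,2)
Op 11: inc R0 by 3 -> R0=(13,0,0,0) value=13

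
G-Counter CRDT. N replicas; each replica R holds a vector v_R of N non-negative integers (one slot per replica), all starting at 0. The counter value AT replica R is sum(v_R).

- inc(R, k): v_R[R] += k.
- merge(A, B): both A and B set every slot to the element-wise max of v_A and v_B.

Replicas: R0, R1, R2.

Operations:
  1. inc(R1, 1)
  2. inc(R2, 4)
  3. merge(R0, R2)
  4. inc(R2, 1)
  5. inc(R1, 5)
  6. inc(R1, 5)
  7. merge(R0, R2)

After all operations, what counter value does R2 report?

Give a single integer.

Answer: 5

Derivation:
Op 1: inc R1 by 1 -> R1=(0,1,0) value=1
Op 2: inc R2 by 4 -> R2=(0,0,4) value=4
Op 3: merge R0<->R2 -> R0=(0,0,4) R2=(0,0,4)
Op 4: inc R2 by 1 -> R2=(0,0,5) value=5
Op 5: inc R1 by 5 -> R1=(0,6,0) value=6
Op 6: inc R1 by 5 -> R1=(0,11,0) value=11
Op 7: merge R0<->R2 -> R0=(0,0,5) R2=(0,0,5)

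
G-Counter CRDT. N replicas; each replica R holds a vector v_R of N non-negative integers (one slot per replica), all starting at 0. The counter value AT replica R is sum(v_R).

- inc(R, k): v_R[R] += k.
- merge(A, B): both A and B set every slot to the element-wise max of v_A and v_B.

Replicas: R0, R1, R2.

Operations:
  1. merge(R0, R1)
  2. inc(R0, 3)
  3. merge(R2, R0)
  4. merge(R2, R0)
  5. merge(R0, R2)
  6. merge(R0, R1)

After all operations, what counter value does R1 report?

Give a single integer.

Answer: 3

Derivation:
Op 1: merge R0<->R1 -> R0=(0,0,0) R1=(0,0,0)
Op 2: inc R0 by 3 -> R0=(3,0,0) value=3
Op 3: merge R2<->R0 -> R2=(3,0,0) R0=(3,0,0)
Op 4: merge R2<->R0 -> R2=(3,0,0) R0=(3,0,0)
Op 5: merge R0<->R2 -> R0=(3,0,0) R2=(3,0,0)
Op 6: merge R0<->R1 -> R0=(3,0,0) R1=(3,0,0)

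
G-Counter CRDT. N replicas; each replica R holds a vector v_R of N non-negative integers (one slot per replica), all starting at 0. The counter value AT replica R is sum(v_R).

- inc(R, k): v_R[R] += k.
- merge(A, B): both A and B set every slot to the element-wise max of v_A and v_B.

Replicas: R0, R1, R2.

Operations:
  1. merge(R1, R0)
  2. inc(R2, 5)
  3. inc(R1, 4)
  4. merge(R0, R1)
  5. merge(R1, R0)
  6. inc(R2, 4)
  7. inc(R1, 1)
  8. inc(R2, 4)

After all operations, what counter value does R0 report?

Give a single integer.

Op 1: merge R1<->R0 -> R1=(0,0,0) R0=(0,0,0)
Op 2: inc R2 by 5 -> R2=(0,0,5) value=5
Op 3: inc R1 by 4 -> R1=(0,4,0) value=4
Op 4: merge R0<->R1 -> R0=(0,4,0) R1=(0,4,0)
Op 5: merge R1<->R0 -> R1=(0,4,0) R0=(0,4,0)
Op 6: inc R2 by 4 -> R2=(0,0,9) value=9
Op 7: inc R1 by 1 -> R1=(0,5,0) value=5
Op 8: inc R2 by 4 -> R2=(0,0,13) value=13

Answer: 4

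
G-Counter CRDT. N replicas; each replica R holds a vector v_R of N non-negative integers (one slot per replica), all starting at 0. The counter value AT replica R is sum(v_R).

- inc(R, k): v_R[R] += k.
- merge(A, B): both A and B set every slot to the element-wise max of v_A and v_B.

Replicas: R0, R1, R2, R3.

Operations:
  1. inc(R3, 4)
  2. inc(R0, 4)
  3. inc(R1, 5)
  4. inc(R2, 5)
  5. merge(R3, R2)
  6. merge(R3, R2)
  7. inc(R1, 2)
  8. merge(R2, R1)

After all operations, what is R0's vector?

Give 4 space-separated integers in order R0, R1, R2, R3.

Op 1: inc R3 by 4 -> R3=(0,0,0,4) value=4
Op 2: inc R0 by 4 -> R0=(4,0,0,0) value=4
Op 3: inc R1 by 5 -> R1=(0,5,0,0) value=5
Op 4: inc R2 by 5 -> R2=(0,0,5,0) value=5
Op 5: merge R3<->R2 -> R3=(0,0,5,4) R2=(0,0,5,4)
Op 6: merge R3<->R2 -> R3=(0,0,5,4) R2=(0,0,5,4)
Op 7: inc R1 by 2 -> R1=(0,7,0,0) value=7
Op 8: merge R2<->R1 -> R2=(0,7,5,4) R1=(0,7,5,4)

Answer: 4 0 0 0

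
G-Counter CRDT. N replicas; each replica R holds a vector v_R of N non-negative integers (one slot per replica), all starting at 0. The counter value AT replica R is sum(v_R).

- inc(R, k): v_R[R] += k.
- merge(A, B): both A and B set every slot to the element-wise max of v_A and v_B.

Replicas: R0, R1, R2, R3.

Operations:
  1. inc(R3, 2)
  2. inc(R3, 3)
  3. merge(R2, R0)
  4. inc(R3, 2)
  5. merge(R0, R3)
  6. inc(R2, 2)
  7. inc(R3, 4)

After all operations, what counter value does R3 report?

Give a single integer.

Answer: 11

Derivation:
Op 1: inc R3 by 2 -> R3=(0,0,0,2) value=2
Op 2: inc R3 by 3 -> R3=(0,0,0,5) value=5
Op 3: merge R2<->R0 -> R2=(0,0,0,0) R0=(0,0,0,0)
Op 4: inc R3 by 2 -> R3=(0,0,0,7) value=7
Op 5: merge R0<->R3 -> R0=(0,0,0,7) R3=(0,0,0,7)
Op 6: inc R2 by 2 -> R2=(0,0,2,0) value=2
Op 7: inc R3 by 4 -> R3=(0,0,0,11) value=11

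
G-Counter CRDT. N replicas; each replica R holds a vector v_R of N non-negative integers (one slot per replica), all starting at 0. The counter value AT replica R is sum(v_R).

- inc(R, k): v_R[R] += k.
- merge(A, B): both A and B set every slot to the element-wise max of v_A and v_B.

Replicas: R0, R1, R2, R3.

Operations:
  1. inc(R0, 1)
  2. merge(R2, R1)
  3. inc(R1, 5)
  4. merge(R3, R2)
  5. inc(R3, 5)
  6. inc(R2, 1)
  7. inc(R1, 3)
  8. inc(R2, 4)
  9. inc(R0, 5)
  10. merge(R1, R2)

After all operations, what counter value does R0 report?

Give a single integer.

Answer: 6

Derivation:
Op 1: inc R0 by 1 -> R0=(1,0,0,0) value=1
Op 2: merge R2<->R1 -> R2=(0,0,0,0) R1=(0,0,0,0)
Op 3: inc R1 by 5 -> R1=(0,5,0,0) value=5
Op 4: merge R3<->R2 -> R3=(0,0,0,0) R2=(0,0,0,0)
Op 5: inc R3 by 5 -> R3=(0,0,0,5) value=5
Op 6: inc R2 by 1 -> R2=(0,0,1,0) value=1
Op 7: inc R1 by 3 -> R1=(0,8,0,0) value=8
Op 8: inc R2 by 4 -> R2=(0,0,5,0) value=5
Op 9: inc R0 by 5 -> R0=(6,0,0,0) value=6
Op 10: merge R1<->R2 -> R1=(0,8,5,0) R2=(0,8,5,0)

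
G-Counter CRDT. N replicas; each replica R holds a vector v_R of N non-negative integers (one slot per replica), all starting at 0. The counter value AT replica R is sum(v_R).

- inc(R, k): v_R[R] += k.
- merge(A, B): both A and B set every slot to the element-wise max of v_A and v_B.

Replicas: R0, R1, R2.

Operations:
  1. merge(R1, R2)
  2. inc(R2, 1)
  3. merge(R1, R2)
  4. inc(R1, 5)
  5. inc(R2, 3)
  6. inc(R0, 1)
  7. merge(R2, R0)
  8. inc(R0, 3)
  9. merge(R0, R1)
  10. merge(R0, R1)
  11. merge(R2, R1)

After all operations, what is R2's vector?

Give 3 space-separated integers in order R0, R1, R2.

Op 1: merge R1<->R2 -> R1=(0,0,0) R2=(0,0,0)
Op 2: inc R2 by 1 -> R2=(0,0,1) value=1
Op 3: merge R1<->R2 -> R1=(0,0,1) R2=(0,0,1)
Op 4: inc R1 by 5 -> R1=(0,5,1) value=6
Op 5: inc R2 by 3 -> R2=(0,0,4) value=4
Op 6: inc R0 by 1 -> R0=(1,0,0) value=1
Op 7: merge R2<->R0 -> R2=(1,0,4) R0=(1,0,4)
Op 8: inc R0 by 3 -> R0=(4,0,4) value=8
Op 9: merge R0<->R1 -> R0=(4,5,4) R1=(4,5,4)
Op 10: merge R0<->R1 -> R0=(4,5,4) R1=(4,5,4)
Op 11: merge R2<->R1 -> R2=(4,5,4) R1=(4,5,4)

Answer: 4 5 4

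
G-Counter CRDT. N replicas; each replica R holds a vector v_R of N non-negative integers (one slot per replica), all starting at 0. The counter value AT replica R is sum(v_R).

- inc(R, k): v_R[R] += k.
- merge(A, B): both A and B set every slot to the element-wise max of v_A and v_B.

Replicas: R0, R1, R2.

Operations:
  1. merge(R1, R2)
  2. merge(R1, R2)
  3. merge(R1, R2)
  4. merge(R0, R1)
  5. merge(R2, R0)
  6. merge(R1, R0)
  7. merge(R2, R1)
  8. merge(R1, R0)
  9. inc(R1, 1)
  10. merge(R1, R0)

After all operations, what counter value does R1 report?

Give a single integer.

Op 1: merge R1<->R2 -> R1=(0,0,0) R2=(0,0,0)
Op 2: merge R1<->R2 -> R1=(0,0,0) R2=(0,0,0)
Op 3: merge R1<->R2 -> R1=(0,0,0) R2=(0,0,0)
Op 4: merge R0<->R1 -> R0=(0,0,0) R1=(0,0,0)
Op 5: merge R2<->R0 -> R2=(0,0,0) R0=(0,0,0)
Op 6: merge R1<->R0 -> R1=(0,0,0) R0=(0,0,0)
Op 7: merge R2<->R1 -> R2=(0,0,0) R1=(0,0,0)
Op 8: merge R1<->R0 -> R1=(0,0,0) R0=(0,0,0)
Op 9: inc R1 by 1 -> R1=(0,1,0) value=1
Op 10: merge R1<->R0 -> R1=(0,1,0) R0=(0,1,0)

Answer: 1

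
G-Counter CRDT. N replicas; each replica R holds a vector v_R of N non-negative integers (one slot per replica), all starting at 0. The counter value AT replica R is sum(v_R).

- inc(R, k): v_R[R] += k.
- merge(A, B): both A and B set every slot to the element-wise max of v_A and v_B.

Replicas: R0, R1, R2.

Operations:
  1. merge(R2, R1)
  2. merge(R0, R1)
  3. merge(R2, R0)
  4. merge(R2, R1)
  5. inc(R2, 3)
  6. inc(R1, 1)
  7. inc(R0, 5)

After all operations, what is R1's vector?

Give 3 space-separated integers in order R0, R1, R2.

Op 1: merge R2<->R1 -> R2=(0,0,0) R1=(0,0,0)
Op 2: merge R0<->R1 -> R0=(0,0,0) R1=(0,0,0)
Op 3: merge R2<->R0 -> R2=(0,0,0) R0=(0,0,0)
Op 4: merge R2<->R1 -> R2=(0,0,0) R1=(0,0,0)
Op 5: inc R2 by 3 -> R2=(0,0,3) value=3
Op 6: inc R1 by 1 -> R1=(0,1,0) value=1
Op 7: inc R0 by 5 -> R0=(5,0,0) value=5

Answer: 0 1 0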